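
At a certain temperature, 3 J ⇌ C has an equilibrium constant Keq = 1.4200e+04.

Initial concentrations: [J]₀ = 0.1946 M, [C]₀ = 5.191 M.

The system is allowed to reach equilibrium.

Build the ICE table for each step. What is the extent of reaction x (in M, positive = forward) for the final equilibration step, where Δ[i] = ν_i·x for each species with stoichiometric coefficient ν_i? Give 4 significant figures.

Q₀ = 704.4 vs Keq = 1.4200e+04 ⇒ Q<K, forward
Step 1:
                    J           C
  I            0.1946       5.191
  C           -0.1229     0.04097
  E           0.07169       5.232
  solve Keq expr → x = 0.04097; check Q = 1.4200e+04

x = 0.04097 M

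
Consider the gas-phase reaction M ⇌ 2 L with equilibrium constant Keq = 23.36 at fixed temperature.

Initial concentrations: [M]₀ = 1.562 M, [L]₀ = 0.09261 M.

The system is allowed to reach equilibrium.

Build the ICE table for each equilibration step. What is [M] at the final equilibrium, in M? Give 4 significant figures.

[M]_eq = 0.2952 M

Q₀ = 0.005491 vs Keq = 23.36 ⇒ Q<K, forward
Step 1:
                  M         L
  init        1.562   0.09261
  Δ          -1.267     2.534
  eq         0.2952     2.626
  solve Keq expr → x = 1.267; check Q = 23.36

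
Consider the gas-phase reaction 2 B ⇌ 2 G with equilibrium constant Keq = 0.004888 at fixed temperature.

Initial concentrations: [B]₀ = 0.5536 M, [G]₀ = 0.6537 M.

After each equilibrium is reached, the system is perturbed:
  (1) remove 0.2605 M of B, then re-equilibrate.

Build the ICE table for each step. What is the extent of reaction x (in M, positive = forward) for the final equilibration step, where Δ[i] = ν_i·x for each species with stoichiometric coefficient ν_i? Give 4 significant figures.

Q₀ = 1.394 vs Keq = 0.004888 ⇒ Q>K, reverse
Step 1:
                  B         G
  I          0.5536    0.6537
  C          0.5748   -0.5748
  E           1.128   0.07889
  solve Keq expr → x = -0.2874; check Q = 0.004888
Then remove 0.2605 M of B.
Step 2:
                  B         G
  I          0.8679   0.07889
  C         0.01702  -0.01702
  E          0.8849   0.06187
  solve Keq expr → x = -0.008511; check Q = 0.004888

x = -0.008511 M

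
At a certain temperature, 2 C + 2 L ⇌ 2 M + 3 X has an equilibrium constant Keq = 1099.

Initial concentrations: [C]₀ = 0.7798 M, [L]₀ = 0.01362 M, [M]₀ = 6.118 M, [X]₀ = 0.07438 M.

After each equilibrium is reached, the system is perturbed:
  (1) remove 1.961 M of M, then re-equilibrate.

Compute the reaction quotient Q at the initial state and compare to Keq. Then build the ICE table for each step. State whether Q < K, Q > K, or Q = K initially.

Q₀ = 136.5 vs Keq = 1099 ⇒ Q<K, forward
Step 1:
                    C           L           M           X
  Initial      0.7798     0.01362       6.118     0.07438
  Change    -0.007607   -0.007607    0.007607     0.01141
  Equil        0.7722    0.006013       6.126     0.08579
  solve Keq expr → x = 0.003804; check Q = 1099
Then remove 1.961 M of M.
Step 2:
                    C           L           M           X
  Initial      0.7722    0.006013       4.165     0.08579
  Change    -0.001727   -0.001727    0.001727    0.002591
  Equil        0.7705    0.004286       4.166     0.08838
  solve Keq expr → x = 8.6351e-04; check Q = 1099

Q₀ = 136.5; Q < K (proceeds forward)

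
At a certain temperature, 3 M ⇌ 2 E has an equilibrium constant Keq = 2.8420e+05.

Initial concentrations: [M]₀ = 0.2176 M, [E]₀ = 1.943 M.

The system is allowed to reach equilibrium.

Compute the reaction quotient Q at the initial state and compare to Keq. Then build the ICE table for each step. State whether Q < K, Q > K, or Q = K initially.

Q₀ = 366.4; Q < K (proceeds forward)

Q₀ = 366.4 vs Keq = 2.8420e+05 ⇒ Q<K, forward
Step 1:
                    M           E
  I            0.2176       1.943
  C           -0.1929      0.1286
  E           0.02472       2.072
  solve Keq expr → x = 0.06429; check Q = 2.8420e+05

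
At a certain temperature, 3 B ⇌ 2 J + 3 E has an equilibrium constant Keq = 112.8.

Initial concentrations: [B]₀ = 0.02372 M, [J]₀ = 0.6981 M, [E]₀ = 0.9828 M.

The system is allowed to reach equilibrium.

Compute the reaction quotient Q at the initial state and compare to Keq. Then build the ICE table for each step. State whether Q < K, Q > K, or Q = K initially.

Q₀ = 3.4665e+04 vs Keq = 112.8 ⇒ Q>K, reverse
Step 1:
                    B           J           E
  I           0.02372      0.6981      0.9828
  C            0.1086    -0.07242     -0.1086
  E            0.1324      0.6257      0.8742
  solve Keq expr → x = -0.03621; check Q = 112.8

Q₀ = 3.4665e+04; Q > K (proceeds reverse)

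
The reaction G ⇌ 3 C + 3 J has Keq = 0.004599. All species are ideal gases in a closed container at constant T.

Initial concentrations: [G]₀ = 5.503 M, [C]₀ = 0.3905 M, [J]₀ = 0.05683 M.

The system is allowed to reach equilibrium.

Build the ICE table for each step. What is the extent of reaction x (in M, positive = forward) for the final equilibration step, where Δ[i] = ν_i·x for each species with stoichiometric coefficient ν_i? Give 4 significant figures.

Q₀ = 1.9861e-06 vs Keq = 0.004599 ⇒ Q<K, forward
Step 1:
                  G         C         J
  init        5.503    0.3905   0.05683
  Δ         -0.1138    0.3415    0.3415
  eq          5.389     0.732    0.3983
  solve Keq expr → x = 0.1138; check Q = 0.004599

x = 0.1138 M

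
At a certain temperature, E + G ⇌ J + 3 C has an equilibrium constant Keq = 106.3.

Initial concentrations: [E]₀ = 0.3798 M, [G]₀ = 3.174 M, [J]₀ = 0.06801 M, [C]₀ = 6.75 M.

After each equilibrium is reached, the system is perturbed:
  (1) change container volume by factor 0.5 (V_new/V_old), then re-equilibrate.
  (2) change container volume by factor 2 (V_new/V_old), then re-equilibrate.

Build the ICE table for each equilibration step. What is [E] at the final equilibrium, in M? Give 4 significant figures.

Q₀ = 17.35 vs Keq = 106.3 ⇒ Q<K, forward
Step 1:
                  E         G         J         C
  I          0.3798     3.174   0.06801      6.75
  C         -0.1408   -0.1408    0.1408    0.4225
  E           0.239     3.033    0.2088     7.172
  solve Keq expr → x = 0.1408; check Q = 106.3
Then change container volume by factor 0.5 (V_new/V_old).
Step 2:
                  E         G         J         C
  I           0.478     6.066    0.4177     14.34
  C          0.2311    0.2311   -0.2311   -0.6933
  E          0.7091     6.297    0.1866     13.65
  solve Keq expr → x = -0.2311; check Q = 106.3
Then change container volume by factor 2 (V_new/V_old).
Step 3:
                  E         G         J         C
  I          0.3545     3.149   0.09328     6.826
  C         -0.1155   -0.1155    0.1155    0.3466
  E           0.239     3.033    0.2088     7.172
  solve Keq expr → x = 0.1155; check Q = 106.3

[E]_eq = 0.239 M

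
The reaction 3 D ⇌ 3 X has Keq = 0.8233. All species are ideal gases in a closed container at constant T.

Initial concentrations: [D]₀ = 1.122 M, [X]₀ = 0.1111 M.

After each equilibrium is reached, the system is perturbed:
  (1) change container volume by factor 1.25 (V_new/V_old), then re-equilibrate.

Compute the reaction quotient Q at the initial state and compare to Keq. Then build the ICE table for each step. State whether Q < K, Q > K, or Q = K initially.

Q₀ = 9.7088e-04; Q < K (proceeds forward)

Q₀ = 9.7088e-04 vs Keq = 0.8233 ⇒ Q<K, forward
Step 1:
                  D         X
  Initial     1.122    0.1111
  Change    -0.4855    0.4855
  Equil      0.6365    0.5966
  solve Keq expr → x = 0.1618; check Q = 0.8233
Then change container volume by factor 1.25 (V_new/V_old).
Step 2:
                  D         X
  Initial    0.5092    0.4773
  Change          0         0
  Equil      0.5092    0.4773
  solve Keq expr → x = 0; check Q = 0.8233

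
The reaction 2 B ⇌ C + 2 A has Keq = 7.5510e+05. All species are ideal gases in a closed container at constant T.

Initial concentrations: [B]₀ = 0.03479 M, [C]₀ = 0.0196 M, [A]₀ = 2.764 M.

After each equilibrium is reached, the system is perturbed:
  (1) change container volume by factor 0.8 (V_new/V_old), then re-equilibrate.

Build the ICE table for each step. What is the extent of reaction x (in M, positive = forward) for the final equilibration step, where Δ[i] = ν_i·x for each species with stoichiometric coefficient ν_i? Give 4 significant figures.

Q₀ = 123.7 vs Keq = 7.5510e+05 ⇒ Q<K, forward
Step 1:
                   B          C          A
  Initial    0.03479     0.0196      2.764
  Change    -0.03417    0.01709    0.03417
  Equil   6.1677e-04    0.03669      2.798
  solve Keq expr → x = 0.01709; check Q = 7.5510e+05
Then change container volume by factor 0.8 (V_new/V_old).
Step 2:
                   B          C          A
  Initial 7.7097e-04    0.04586      3.498
  Change  9.0552e-05 -4.5276e-05 -9.0552e-05
  Equil   8.6152e-04    0.04581      3.498
  solve Keq expr → x = -4.5276e-05; check Q = 7.5510e+05

x = -4.5276e-05 M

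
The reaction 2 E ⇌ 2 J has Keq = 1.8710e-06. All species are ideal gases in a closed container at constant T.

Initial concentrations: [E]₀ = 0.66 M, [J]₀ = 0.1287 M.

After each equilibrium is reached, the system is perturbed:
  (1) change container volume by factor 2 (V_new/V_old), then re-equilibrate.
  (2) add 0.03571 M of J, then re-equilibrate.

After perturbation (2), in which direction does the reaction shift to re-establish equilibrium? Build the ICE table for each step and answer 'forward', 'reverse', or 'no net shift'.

Direction: reverse

Q₀ = 0.03803 vs Keq = 1.8710e-06 ⇒ Q>K, reverse
Step 1:
                    E           J
  Initial        0.66      0.1287
  Change       0.1276     -0.1276
  Equil        0.7876    0.001077
  solve Keq expr → x = -0.06381; check Q = 1.8710e-06
Then change container volume by factor 2 (V_new/V_old).
Step 2:
                    E           J
  Initial      0.3938  5.3867e-04
  Change            0           0
  Equil        0.3938  5.3867e-04
  solve Keq expr → x = 0; check Q = 1.8710e-06
Then add 0.03571 M of J.
Step 3:
                    E           J
  Initial      0.3938     0.03625
  Change      0.03566    -0.03566
  Equil        0.4295  5.8745e-04
  solve Keq expr → x = -0.01783; check Q = 1.8710e-06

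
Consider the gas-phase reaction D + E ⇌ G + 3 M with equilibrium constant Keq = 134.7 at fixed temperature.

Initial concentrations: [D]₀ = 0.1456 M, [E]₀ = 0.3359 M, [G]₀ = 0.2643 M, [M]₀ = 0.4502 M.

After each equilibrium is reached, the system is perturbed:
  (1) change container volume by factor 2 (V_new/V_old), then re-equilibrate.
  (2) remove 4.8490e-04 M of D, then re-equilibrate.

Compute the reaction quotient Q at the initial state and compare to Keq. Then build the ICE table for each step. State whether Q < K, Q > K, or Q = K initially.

Q₀ = 0.4931 vs Keq = 134.7 ⇒ Q<K, forward
Step 1:
                   D          E          G          M
  init        0.1456     0.3359     0.2643     0.4502
  Δ          -0.1362    -0.1362     0.1362     0.4085
  eq        0.009426     0.1997     0.4005     0.8587
  solve Keq expr → x = 0.1362; check Q = 134.7
Then change container volume by factor 2 (V_new/V_old).
Step 2:
                   D          E          G          M
  init      0.004713    0.09986     0.2002     0.4294
  Δ        -0.003383  -0.003383   0.003383    0.01015
  eq         0.00133    0.09648     0.2036     0.4395
  solve Keq expr → x = 0.003383; check Q = 134.7
Then remove 4.8490e-04 M of D.
Step 3:
                   D          E          G          M
  init    8.4531e-04    0.09648     0.2036     0.4395
  Δ       4.6305e-04 4.6305e-04 -4.6305e-04  -0.001389
  eq        0.001308    0.09694     0.2032     0.4381
  solve Keq expr → x = -4.6305e-04; check Q = 134.7

Q₀ = 0.4931; Q < K (proceeds forward)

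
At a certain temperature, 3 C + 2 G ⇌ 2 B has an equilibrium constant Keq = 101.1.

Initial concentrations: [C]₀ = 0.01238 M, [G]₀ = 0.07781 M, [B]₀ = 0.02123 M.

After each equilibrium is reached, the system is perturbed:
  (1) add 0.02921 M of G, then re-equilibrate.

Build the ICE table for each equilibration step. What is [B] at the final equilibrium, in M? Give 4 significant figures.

[B]_eq = 0.007352 M

Q₀ = 3.9234e+04 vs Keq = 101.1 ⇒ Q>K, reverse
Step 1:
                    C           G           B
  Initial     0.01238     0.07781     0.02123
  Change      0.02266      0.0151     -0.0151
  Equil       0.03504     0.09291    0.006126
  solve Keq expr → x = -0.007552; check Q = 101.1
Then add 0.02921 M of G.
Step 2:
                    C           G           B
  Initial     0.03504      0.1221    0.006126
  Change    -0.001839   -0.001226    0.001226
  Equil        0.0332      0.1209    0.007352
  solve Keq expr → x = 6.1295e-04; check Q = 101.1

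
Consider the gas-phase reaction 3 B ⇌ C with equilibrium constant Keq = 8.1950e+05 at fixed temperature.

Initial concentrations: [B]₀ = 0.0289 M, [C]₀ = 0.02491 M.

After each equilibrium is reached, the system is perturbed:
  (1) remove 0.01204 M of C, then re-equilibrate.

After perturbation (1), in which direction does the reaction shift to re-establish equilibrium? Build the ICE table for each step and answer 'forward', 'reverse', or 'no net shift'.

Q₀ = 1032 vs Keq = 8.1950e+05 ⇒ Q<K, forward
Step 1:
                  B         C
  Initial    0.0289   0.02491
  Change   -0.02546  0.008486
  Equil    0.003441    0.0334
  solve Keq expr → x = 0.008486; check Q = 8.1950e+05
Then remove 0.01204 M of C.
Step 2:
                  B         C
  Initial  0.003441   0.02136
  Change  -4.6925e-04 1.5642e-04
  Equil    0.002972   0.02151
  solve Keq expr → x = 1.5642e-04; check Q = 8.1950e+05

Direction: forward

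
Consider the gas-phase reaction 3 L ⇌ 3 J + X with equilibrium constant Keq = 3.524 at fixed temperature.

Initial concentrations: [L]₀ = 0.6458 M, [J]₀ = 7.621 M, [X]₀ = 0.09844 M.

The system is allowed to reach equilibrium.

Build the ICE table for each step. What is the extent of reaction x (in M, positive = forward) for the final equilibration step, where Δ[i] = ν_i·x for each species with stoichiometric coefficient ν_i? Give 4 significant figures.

Q₀ = 161.8 vs Keq = 3.524 ⇒ Q>K, reverse
Step 1:
                    L           J           X
  I            0.6458       7.621     0.09844
  C            0.2745     -0.2745    -0.09151
  E            0.9203       7.346    0.006928
  solve Keq expr → x = -0.09151; check Q = 3.524

x = -0.09151 M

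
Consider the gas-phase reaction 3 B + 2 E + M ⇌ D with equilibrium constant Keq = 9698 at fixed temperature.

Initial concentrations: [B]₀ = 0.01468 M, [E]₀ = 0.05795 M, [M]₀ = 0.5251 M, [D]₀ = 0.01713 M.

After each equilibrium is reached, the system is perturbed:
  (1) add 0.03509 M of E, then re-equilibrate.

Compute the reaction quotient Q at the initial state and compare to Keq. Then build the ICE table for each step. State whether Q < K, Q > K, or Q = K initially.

Q₀ = 3.0706e+06 vs Keq = 9698 ⇒ Q>K, reverse
Step 1:
                    B           E           M           D
  init        0.01468     0.05795      0.5251     0.01713
  Δ           0.03684     0.02456     0.01228    -0.01228
  eq          0.05152     0.08251      0.5374    0.004851
  solve Keq expr → x = -0.01228; check Q = 9698
Then add 0.03509 M of E.
Step 2:
                    B           E           M           D
  init        0.05152      0.1176      0.5374    0.004851
  Δ         -0.005364   -0.003576   -0.001788    0.001788
  eq          0.04615       0.114      0.5356    0.006639
  solve Keq expr → x = 0.001788; check Q = 9698

Q₀ = 3.0706e+06; Q > K (proceeds reverse)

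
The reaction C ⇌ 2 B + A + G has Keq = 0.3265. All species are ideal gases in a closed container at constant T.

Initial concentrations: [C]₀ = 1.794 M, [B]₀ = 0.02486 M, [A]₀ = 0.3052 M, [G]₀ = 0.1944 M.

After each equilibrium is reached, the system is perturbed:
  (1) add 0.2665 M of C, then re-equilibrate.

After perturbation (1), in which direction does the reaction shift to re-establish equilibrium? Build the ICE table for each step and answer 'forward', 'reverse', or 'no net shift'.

Q₀ = 2.0439e-05 vs Keq = 0.3265 ⇒ Q<K, forward
Step 1:
                    C           B           A           G
  I             1.794     0.02486      0.3052      0.1944
  C           -0.4567      0.9134      0.4567      0.4567
  E             1.337      0.9382      0.7619      0.6511
  solve Keq expr → x = 0.4567; check Q = 0.3265
Then add 0.2665 M of C.
Step 2:
                    C           B           A           G
  I             1.604      0.9382      0.7619      0.6511
  C          -0.02395      0.0479     0.02395     0.02395
  E              1.58      0.9861      0.7858       0.675
  solve Keq expr → x = 0.02395; check Q = 0.3265

Direction: forward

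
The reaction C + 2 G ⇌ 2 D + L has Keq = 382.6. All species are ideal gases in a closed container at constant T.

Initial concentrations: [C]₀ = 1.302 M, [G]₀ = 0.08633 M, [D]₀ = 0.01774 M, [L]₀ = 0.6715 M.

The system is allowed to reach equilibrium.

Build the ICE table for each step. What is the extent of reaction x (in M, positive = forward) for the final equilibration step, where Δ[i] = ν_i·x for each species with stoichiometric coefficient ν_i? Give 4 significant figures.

x = 0.04124 M

Q₀ = 0.02178 vs Keq = 382.6 ⇒ Q<K, forward
Step 1:
                    C           G           D           L
  init          1.302     0.08633     0.01774      0.6715
  Δ          -0.04124    -0.08248     0.08248     0.04124
  eq            1.261    0.003852      0.1002      0.7127
  solve Keq expr → x = 0.04124; check Q = 382.6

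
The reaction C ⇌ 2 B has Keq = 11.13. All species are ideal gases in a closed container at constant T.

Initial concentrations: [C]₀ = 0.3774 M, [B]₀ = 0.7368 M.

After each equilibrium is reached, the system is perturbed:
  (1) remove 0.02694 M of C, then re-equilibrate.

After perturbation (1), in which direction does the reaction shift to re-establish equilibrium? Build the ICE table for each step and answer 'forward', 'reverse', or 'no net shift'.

Q₀ = 1.438 vs Keq = 11.13 ⇒ Q<K, forward
Step 1:
                   C          B
  init        0.3774     0.7368
  Δ           -0.243     0.4861
  eq          0.1344      1.223
  solve Keq expr → x = 0.243; check Q = 11.13
Then remove 0.02694 M of C.
Step 2:
                   C          B
  init        0.1074      1.223
  Δ           0.0188   -0.03761
  eq          0.1262      1.185
  solve Keq expr → x = -0.0188; check Q = 11.13

Direction: reverse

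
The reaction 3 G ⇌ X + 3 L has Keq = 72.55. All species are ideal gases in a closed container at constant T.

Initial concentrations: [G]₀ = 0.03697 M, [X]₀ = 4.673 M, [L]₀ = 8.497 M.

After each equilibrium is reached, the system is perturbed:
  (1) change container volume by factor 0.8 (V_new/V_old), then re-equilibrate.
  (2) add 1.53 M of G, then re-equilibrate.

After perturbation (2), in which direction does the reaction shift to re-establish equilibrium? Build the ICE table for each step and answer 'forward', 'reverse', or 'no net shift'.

Q₀ = 5.6734e+07 vs Keq = 72.55 ⇒ Q>K, reverse
Step 1:
                    G           X           L
  I           0.03697       4.673       8.497
  C             2.302     -0.7674      -2.302
  E             2.339       3.906       6.195
  solve Keq expr → x = -0.7674; check Q = 72.55
Then change container volume by factor 0.8 (V_new/V_old).
Step 2:
                    G           X           L
  I             2.924       4.882       7.744
  C            0.1528    -0.05094     -0.1528
  E             3.077       4.831       7.591
  solve Keq expr → x = -0.05094; check Q = 72.55
Then add 1.53 M of G.
Step 3:
                    G           X           L
  I             4.607       4.831       7.591
  C            -1.031      0.3437       1.031
  E             3.576       5.175       8.622
  solve Keq expr → x = 0.3437; check Q = 72.55

Direction: forward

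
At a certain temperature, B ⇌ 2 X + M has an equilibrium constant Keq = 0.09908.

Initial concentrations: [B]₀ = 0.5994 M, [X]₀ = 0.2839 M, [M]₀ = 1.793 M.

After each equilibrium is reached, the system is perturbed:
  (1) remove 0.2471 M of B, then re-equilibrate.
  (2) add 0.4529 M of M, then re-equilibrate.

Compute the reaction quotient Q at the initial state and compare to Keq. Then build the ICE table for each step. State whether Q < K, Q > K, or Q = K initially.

Q₀ = 0.2411 vs Keq = 0.09908 ⇒ Q>K, reverse
Step 1:
                   B          X          M
  I           0.5994     0.2839      1.793
  C          0.04626   -0.09253   -0.04626
  E           0.6457     0.1914      1.747
  solve Keq expr → x = -0.04626; check Q = 0.09908
Then remove 0.2471 M of B.
Step 2:
                   B          X          M
  I           0.3986     0.1914      1.747
  C          0.01839   -0.03677   -0.01839
  E           0.4169     0.1546      1.728
  solve Keq expr → x = -0.01839; check Q = 0.09908
Then add 0.4529 M of M.
Step 3:
                   B          X          M
  I           0.4169     0.1546      2.181
  C         0.007733   -0.01547  -0.007733
  E           0.4247     0.1391      2.174
  solve Keq expr → x = -0.007733; check Q = 0.09908

Q₀ = 0.2411; Q > K (proceeds reverse)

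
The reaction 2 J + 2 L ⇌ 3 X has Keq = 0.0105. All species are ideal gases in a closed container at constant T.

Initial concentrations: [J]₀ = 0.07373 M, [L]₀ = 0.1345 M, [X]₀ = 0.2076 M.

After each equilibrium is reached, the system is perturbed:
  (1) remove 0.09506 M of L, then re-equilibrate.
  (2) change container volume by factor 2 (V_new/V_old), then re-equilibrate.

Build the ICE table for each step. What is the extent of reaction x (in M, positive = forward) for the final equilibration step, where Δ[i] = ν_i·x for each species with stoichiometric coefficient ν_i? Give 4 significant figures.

x = -7.0033e-04 M

Q₀ = 90.98 vs Keq = 0.0105 ⇒ Q>K, reverse
Step 1:
                   J          L          X
  Initial    0.07373     0.1345     0.2076
  Change      0.1189     0.1189    -0.1784
  Equil       0.1926     0.2534    0.02925
  solve Keq expr → x = -0.05945; check Q = 0.0105
Then remove 0.09506 M of L.
Step 2:
                   J          L          X
  Initial     0.1926     0.1583    0.02925
  Change    0.004728   0.004728  -0.007092
  Equil       0.1974     0.1631    0.02216
  solve Keq expr → x = -0.002364; check Q = 0.0105
Then change container volume by factor 2 (V_new/V_old).
Step 3:
                   J          L          X
  Initial    0.09868    0.08153    0.01108
  Change    0.001401   0.001401  -0.002101
  Equil       0.1001    0.08294   0.008977
  solve Keq expr → x = -7.0033e-04; check Q = 0.0105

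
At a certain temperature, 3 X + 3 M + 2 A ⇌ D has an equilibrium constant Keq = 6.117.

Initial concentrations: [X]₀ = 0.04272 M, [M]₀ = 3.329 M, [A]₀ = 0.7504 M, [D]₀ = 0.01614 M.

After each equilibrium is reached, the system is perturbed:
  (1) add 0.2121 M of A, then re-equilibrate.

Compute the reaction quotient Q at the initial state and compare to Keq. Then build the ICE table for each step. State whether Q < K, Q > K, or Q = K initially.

Q₀ = 9.965 vs Keq = 6.117 ⇒ Q>K, reverse
Step 1:
                   X          M          A          D
  I          0.04272      3.329     0.7504    0.01614
  C          0.00538    0.00538   0.003587  -0.001793
  E           0.0481      3.334      0.754    0.01435
  solve Keq expr → x = -0.001793; check Q = 6.117
Then add 0.2121 M of A.
Step 2:
                   X          M          A          D
  I           0.0481      3.334     0.9661    0.01435
  C        -0.005486  -0.005486  -0.003657   0.001829
  E          0.04261      3.329     0.9624    0.01618
  solve Keq expr → x = 0.001829; check Q = 6.117

Q₀ = 9.965; Q > K (proceeds reverse)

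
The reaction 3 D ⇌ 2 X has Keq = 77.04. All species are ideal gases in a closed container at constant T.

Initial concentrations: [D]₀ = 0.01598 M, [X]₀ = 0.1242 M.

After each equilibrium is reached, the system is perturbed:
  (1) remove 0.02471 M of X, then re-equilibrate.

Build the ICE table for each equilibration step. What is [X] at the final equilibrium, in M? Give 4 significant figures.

Q₀ = 3780 vs Keq = 77.04 ⇒ Q>K, reverse
Step 1:
                    D           X
  init        0.01598      0.1242
  Δ           0.03495     -0.0233
  eq          0.05093      0.1009
  solve Keq expr → x = -0.01165; check Q = 77.04
Then remove 0.02471 M of X.
Step 2:
                    D           X
  init        0.05093     0.07619
  Δ         -0.006993    0.004662
  eq          0.04394     0.08085
  solve Keq expr → x = 0.002331; check Q = 77.04

[X]_eq = 0.08085 M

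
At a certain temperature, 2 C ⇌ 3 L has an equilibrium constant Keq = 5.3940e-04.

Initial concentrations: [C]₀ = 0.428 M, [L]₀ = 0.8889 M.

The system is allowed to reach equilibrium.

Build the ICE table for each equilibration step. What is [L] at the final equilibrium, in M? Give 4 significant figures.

[L]_eq = 0.07963 M

Q₀ = 3.834 vs Keq = 5.3940e-04 ⇒ Q>K, reverse
Step 1:
                   C          L
  Initial      0.428     0.8889
  Change      0.5395    -0.8093
  Equil       0.9675    0.07963
  solve Keq expr → x = -0.2698; check Q = 5.3940e-04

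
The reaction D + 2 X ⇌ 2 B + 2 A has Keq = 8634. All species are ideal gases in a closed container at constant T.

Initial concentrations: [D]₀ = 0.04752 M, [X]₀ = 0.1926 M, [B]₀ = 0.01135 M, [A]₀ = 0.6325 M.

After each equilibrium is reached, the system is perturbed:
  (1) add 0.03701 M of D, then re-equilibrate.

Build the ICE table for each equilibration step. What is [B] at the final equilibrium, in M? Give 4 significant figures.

[B]_eq = 0.175 M

Q₀ = 0.02924 vs Keq = 8634 ⇒ Q<K, forward
Step 1:
                    D           X           B           A
  init        0.04752      0.1926     0.01135      0.6325
  Δ          -0.04745     -0.0949      0.0949      0.0949
  eq       7.2463e-05      0.0977      0.1062      0.7274
  solve Keq expr → x = 0.04745; check Q = 8634
Then add 0.03701 M of D.
Step 2:
                    D           X           B           A
  init        0.03708      0.0977      0.1062      0.7274
  Δ          -0.03439    -0.06879     0.06879     0.06879
  eq          0.00269     0.02892       0.175      0.7962
  solve Keq expr → x = 0.03439; check Q = 8634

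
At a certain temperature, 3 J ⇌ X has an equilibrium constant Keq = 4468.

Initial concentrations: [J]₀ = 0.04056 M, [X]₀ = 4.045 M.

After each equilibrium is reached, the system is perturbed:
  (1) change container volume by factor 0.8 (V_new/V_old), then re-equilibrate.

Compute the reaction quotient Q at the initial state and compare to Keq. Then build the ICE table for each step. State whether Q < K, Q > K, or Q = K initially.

Q₀ = 6.0621e+04; Q > K (proceeds reverse)

Q₀ = 6.0621e+04 vs Keq = 4468 ⇒ Q>K, reverse
Step 1:
                    J           X
  Initial     0.04056       4.045
  Change      0.05603    -0.01868
  Equil       0.09659       4.026
  solve Keq expr → x = -0.01868; check Q = 4468
Then change container volume by factor 0.8 (V_new/V_old).
Step 2:
                    J           X
  Initial      0.1207       5.033
  Change     -0.01665     0.00555
  Equil        0.1041       5.038
  solve Keq expr → x = 0.00555; check Q = 4468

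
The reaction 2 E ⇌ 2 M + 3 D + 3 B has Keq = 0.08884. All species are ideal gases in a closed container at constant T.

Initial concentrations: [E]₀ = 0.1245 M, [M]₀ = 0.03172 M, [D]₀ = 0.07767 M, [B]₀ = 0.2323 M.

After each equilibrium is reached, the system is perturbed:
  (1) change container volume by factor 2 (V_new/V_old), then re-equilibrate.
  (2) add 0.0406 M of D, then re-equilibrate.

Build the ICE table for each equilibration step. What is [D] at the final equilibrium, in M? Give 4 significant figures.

Q₀ = 3.8127e-07 vs Keq = 0.08884 ⇒ Q<K, forward
Step 1:
                  E         M         D         B
  Initial    0.1245   0.03172   0.07767    0.2323
  Change    -0.1102    0.1102    0.1653    0.1653
  Equil      0.0143    0.1419     0.243    0.3976
  solve Keq expr → x = 0.0551; check Q = 0.08884
Then change container volume by factor 2 (V_new/V_old).
Step 2:
                  E         M         D         B
  Initial  0.007149   0.07096    0.1215    0.1988
  Change  -0.005996  0.005996  0.008994  0.008994
  Equil    0.001153   0.07696    0.1305    0.2078
  solve Keq expr → x = 0.002998; check Q = 0.08884
Then add 0.0406 M of D.
Step 3:
                  E         M         D         B
  Initial  0.001153   0.07696    0.1711    0.2078
  Change  5.4340e-04 -5.4340e-04 -8.1510e-04 -8.1510e-04
  Equil    0.001696   0.07641    0.1703     0.207
  solve Keq expr → x = -2.7170e-04; check Q = 0.08884

[D]_eq = 0.1703 M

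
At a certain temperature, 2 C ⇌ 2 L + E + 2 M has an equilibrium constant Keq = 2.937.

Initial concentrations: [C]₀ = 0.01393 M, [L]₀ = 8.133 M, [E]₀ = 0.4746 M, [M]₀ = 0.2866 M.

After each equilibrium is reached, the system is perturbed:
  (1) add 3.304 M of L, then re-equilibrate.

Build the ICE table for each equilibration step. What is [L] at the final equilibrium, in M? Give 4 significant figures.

Q₀ = 1.3289e+04 vs Keq = 2.937 ⇒ Q>K, reverse
Step 1:
                    C           L           E           M
  Initial     0.01393       8.133      0.4746      0.2866
  Change       0.2078     -0.2078     -0.1039     -0.2078
  Equil        0.2218       7.925      0.3707     0.07877
  solve Keq expr → x = -0.1039; check Q = 2.937
Then add 3.304 M of L.
Step 2:
                    C           L           E           M
  Initial      0.2218       11.23      0.3707     0.07877
  Change      0.01786    -0.01786   -0.008932    -0.01786
  Equil        0.2396       11.21      0.3618      0.0609
  solve Keq expr → x = -0.008932; check Q = 2.937

[L]_eq = 11.21 M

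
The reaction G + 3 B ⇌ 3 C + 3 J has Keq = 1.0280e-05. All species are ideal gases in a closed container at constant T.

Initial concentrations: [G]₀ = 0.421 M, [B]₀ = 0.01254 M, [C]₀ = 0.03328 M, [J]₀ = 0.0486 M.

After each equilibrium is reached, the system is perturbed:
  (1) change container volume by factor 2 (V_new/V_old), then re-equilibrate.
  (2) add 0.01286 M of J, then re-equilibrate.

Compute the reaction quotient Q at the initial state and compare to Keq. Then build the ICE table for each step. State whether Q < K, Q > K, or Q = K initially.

Q₀ = 0.005097 vs Keq = 1.0280e-05 ⇒ Q>K, reverse
Step 1:
                   G          B          C          J
  I            0.421    0.01254    0.03328     0.0486
  C         0.005828    0.01748   -0.01748   -0.01748
  E           0.4268    0.03002     0.0158    0.03112
  solve Keq expr → x = -0.005828; check Q = 1.0280e-05
Then change container volume by factor 2 (V_new/V_old).
Step 2:
                   G          B          C          J
  I           0.2134    0.01501   0.007898    0.01556
  C       -6.2627e-04  -0.001879   0.001879   0.001879
  E           0.2128    0.01313   0.009777    0.01744
  solve Keq expr → x = 6.2627e-04; check Q = 1.0280e-05
Then add 0.01286 M of J.
Step 3:
                   G          B          C          J
  I           0.2128    0.01313   0.009777     0.0303
  C       8.2697e-04   0.002481  -0.002481  -0.002481
  E           0.2136    0.01561   0.007296    0.02782
  solve Keq expr → x = -8.2697e-04; check Q = 1.0280e-05

Q₀ = 0.005097; Q > K (proceeds reverse)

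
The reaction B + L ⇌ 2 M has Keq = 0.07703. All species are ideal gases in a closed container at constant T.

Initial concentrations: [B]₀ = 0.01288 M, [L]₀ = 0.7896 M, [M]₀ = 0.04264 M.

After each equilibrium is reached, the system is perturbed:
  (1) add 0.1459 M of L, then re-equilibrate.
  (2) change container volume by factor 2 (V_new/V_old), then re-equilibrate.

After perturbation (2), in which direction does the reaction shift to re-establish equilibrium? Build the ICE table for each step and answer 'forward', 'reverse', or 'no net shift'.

Q₀ = 0.1788 vs Keq = 0.07703 ⇒ Q>K, reverse
Step 1:
                    B           L           M
  init        0.01288      0.7896     0.04264
  Δ           0.00485     0.00485     -0.0097
  eq          0.01773      0.7945     0.03294
  solve Keq expr → x = -0.00485; check Q = 0.07703
Then add 0.1459 M of L.
Step 2:
                    B           L           M
  init        0.01773      0.9404     0.03294
  Δ       -9.5207e-04 -9.5207e-04    0.001904
  eq          0.01678      0.9394     0.03484
  solve Keq expr → x = 9.5207e-04; check Q = 0.07703
Then change container volume by factor 2 (V_new/V_old).
Step 3:
                    B           L           M
  init       0.008389      0.4697     0.01742
  Δ                 0           0           0
  eq         0.008389      0.4697     0.01742
  solve Keq expr → x = 0; check Q = 0.07703

Direction: no net shift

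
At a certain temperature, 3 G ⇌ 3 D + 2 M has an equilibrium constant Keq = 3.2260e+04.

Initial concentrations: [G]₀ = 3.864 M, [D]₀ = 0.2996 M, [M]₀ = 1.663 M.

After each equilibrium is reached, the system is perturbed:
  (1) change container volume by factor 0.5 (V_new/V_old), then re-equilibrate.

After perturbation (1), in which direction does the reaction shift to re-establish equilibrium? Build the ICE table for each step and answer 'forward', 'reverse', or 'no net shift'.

Direction: reverse

Q₀ = 0.001289 vs Keq = 3.2260e+04 ⇒ Q<K, forward
Step 1:
                   G          D          M
  Initial      3.864     0.2996      1.663
  Change      -3.557      3.557      2.371
  Equil        0.307      3.857      4.034
  solve Keq expr → x = 1.186; check Q = 3.2260e+04
Then change container volume by factor 0.5 (V_new/V_old).
Step 2:
                   G          D          M
  Initial      0.614      7.713      8.069
  Change      0.3061    -0.3061    -0.2041
  Equil       0.9202      7.407      7.865
  solve Keq expr → x = -0.102; check Q = 3.2260e+04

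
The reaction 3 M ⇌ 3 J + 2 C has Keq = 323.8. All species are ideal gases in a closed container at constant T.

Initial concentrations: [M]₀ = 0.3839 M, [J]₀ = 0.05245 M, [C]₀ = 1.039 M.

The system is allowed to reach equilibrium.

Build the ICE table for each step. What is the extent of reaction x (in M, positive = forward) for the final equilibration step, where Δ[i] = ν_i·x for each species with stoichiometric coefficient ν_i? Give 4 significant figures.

Q₀ = 0.002753 vs Keq = 323.8 ⇒ Q<K, forward
Step 1:
                   M          J          C
  init        0.3839    0.05245      1.039
  Δ          -0.3207     0.3207     0.2138
  eq         0.06316     0.3732      1.253
  solve Keq expr → x = 0.1069; check Q = 323.8

x = 0.1069 M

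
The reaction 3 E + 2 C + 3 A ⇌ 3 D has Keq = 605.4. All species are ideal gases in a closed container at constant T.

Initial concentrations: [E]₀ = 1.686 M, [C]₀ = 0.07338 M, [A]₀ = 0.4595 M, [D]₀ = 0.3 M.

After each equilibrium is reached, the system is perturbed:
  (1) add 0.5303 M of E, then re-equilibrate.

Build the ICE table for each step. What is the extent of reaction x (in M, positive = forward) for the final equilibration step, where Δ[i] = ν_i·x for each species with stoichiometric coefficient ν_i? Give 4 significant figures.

Q₀ = 10.78 vs Keq = 605.4 ⇒ Q<K, forward
Step 1:
                  E         C         A         D
  Initial     1.686   0.07338    0.4595       0.3
  Change   -0.08005  -0.05336  -0.08005   0.08005
  Equil       1.606   0.02002    0.3795      0.38
  solve Keq expr → x = 0.02668; check Q = 605.4
Then add 0.5303 M of E.
Step 2:
                  E         C         A         D
  Initial     2.136   0.02002    0.3795      0.38
  Change  -0.008897 -0.005931 -0.008897  0.008897
  Equil       2.127   0.01409    0.3706    0.3889
  solve Keq expr → x = 0.002966; check Q = 605.4

x = 0.002966 M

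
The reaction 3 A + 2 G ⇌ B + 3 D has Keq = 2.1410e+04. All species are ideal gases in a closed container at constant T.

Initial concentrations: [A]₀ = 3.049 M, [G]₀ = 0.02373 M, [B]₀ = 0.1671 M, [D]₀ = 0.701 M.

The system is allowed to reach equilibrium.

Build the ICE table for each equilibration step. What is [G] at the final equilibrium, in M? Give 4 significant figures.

[G]_eq = 3.4877e-04 M

Q₀ = 3.606 vs Keq = 2.1410e+04 ⇒ Q<K, forward
Step 1:
                   A          G          B          D
  Initial      3.049    0.02373     0.1671      0.701
  Change    -0.03507   -0.02338    0.01169    0.03507
  Equil        3.014 3.4877e-04     0.1788     0.7361
  solve Keq expr → x = 0.01169; check Q = 2.1410e+04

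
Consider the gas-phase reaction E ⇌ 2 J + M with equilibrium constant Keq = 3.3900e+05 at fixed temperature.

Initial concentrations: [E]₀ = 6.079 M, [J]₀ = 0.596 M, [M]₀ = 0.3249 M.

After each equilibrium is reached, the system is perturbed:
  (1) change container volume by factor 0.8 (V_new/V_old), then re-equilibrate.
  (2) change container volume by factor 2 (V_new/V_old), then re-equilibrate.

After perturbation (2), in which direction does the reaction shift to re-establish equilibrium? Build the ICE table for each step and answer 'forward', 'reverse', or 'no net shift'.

Q₀ = 0.01898 vs Keq = 3.3900e+05 ⇒ Q<K, forward
Step 1:
                  E         J         M
  init        6.079     0.596    0.3249
  Δ          -6.076     12.15     6.076
  eq       0.003068     12.75     6.401
  solve Keq expr → x = 6.076; check Q = 3.3900e+05
Then change container volume by factor 0.8 (V_new/V_old).
Step 2:
                  E         J         M
  init     0.003835     15.93     8.001
  Δ        0.002153 -0.004305 -0.002153
  eq       0.005988     15.93     7.999
  solve Keq expr → x = -0.002153; check Q = 3.3900e+05
Then change container volume by factor 2 (V_new/V_old).
Step 3:
                  E         J         M
  init     0.002994     7.965     3.999
  Δ       -0.002244  0.004489  0.002244
  eq      7.4978e-04      7.97     4.002
  solve Keq expr → x = 0.002244; check Q = 3.3900e+05

Direction: forward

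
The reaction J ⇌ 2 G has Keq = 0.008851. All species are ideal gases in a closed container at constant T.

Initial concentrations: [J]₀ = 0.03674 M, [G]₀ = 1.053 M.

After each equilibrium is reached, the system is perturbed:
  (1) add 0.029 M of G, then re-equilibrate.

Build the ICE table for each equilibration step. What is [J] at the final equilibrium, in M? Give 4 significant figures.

[J]_eq = 0.5431 M

Q₀ = 30.18 vs Keq = 0.008851 ⇒ Q>K, reverse
Step 1:
                    J           G
  Initial     0.03674       1.053
  Change       0.4923     -0.9846
  Equil         0.529     0.06843
  solve Keq expr → x = -0.4923; check Q = 0.008851
Then add 0.029 M of G.
Step 2:
                    J           G
  Initial       0.529     0.09743
  Change      0.01405     -0.0281
  Equil        0.5431     0.06933
  solve Keq expr → x = -0.01405; check Q = 0.008851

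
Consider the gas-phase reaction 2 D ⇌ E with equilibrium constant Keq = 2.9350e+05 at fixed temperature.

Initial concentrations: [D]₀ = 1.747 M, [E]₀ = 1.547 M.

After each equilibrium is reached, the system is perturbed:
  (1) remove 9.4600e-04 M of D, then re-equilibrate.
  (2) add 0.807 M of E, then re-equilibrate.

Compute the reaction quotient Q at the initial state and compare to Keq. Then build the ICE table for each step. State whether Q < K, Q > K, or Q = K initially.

Q₀ = 0.5069 vs Keq = 2.9350e+05 ⇒ Q<K, forward
Step 1:
                  D         E
  Initial     1.747     1.547
  Change     -1.744    0.8721
  Equil    0.002871     2.419
  solve Keq expr → x = 0.8721; check Q = 2.9350e+05
Then remove 9.4600e-04 M of D.
Step 2:
                  D         E
  Initial  0.001925     2.419
  Change  9.4572e-04 -4.7286e-04
  Equil    0.002871     2.419
  solve Keq expr → x = -4.7286e-04; check Q = 2.9350e+05
Then add 0.807 M of E.
Step 3:
                  D         E
  Initial  0.002871     3.226
  Change  4.4439e-04 -2.2219e-04
  Equil    0.003315     3.225
  solve Keq expr → x = -2.2219e-04; check Q = 2.9350e+05

Q₀ = 0.5069; Q < K (proceeds forward)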